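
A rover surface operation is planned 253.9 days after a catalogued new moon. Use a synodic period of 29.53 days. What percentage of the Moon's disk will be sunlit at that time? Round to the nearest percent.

91%

253.9 d spans 8 complete synodic months (8 × 29.53 = 236.24 d) plus 17.66 d.
Elongation θ = 360° × 17.66/29.53 ≈ 215.3°.
With cos θ = (-0.816), the lit fraction is (1 − (-0.816))/2 ≈ 0.908, so 91%.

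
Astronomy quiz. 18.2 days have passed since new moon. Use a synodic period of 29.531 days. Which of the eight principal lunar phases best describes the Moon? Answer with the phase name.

waning gibbous

At 18.2/29.531 of the cycle, θ ≈ 222° — the waning gibbous range.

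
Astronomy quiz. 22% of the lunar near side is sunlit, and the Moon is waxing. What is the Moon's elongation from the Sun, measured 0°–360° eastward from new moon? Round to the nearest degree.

Invert f = (1 − cos θ)/2 to get cos θ = 1 − 2(0.22) = 0.560, hence θ₀ = arccos 0.560 = 55.9°.
Waxing ⇒ before full, so θ = 55.9°.

56°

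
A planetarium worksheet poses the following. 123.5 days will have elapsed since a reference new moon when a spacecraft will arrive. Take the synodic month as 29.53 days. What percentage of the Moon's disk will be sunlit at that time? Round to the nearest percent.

29%

123.5 d spans 4 complete synodic months (4 × 29.53 = 118.12 d) plus 5.38 d.
Phase angle: θ = 360°·(5.38 d)/(29.53 d) = 65.6°.
With cos θ = 0.413, the lit fraction is (1 − 0.413)/2 ≈ 0.293, so 29%.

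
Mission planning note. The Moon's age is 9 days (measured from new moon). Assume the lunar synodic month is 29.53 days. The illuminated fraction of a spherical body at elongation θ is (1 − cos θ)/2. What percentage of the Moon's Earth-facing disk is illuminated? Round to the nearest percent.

67%

The Moon has covered 9/29.53 of its cycle, so θ ≈ 360° × 9/29.53 = 109.7°.
With cos θ = (-0.337), the lit fraction is (1 − (-0.337))/2 ≈ 0.669, so 67%.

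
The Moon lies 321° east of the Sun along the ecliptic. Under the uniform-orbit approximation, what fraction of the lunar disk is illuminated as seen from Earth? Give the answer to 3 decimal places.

Half-versine of 321°: (1 − 0.777)/2 = 0.111.

0.111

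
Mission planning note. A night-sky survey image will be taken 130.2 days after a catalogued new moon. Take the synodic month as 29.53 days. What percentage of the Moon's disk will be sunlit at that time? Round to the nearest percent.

130.2 d spans 4 complete synodic months (4 × 29.53 = 118.12 d) plus 12.08 d.
Phase angle: θ = 360°·(12.08 d)/(29.53 d) = 147.3°.
With cos θ = (-0.841), the lit fraction is (1 − (-0.841))/2 ≈ 0.921, so 92%.

92%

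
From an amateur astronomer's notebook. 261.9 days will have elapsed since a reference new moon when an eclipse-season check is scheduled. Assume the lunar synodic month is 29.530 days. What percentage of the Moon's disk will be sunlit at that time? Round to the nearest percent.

261.9/29.530 = 8.869 lunations, so 8 complete cycles and 25.66 d into the next.
Phase angle: θ = 360°·(25.66 d)/(29.530 d) = 312.8°.
Illuminated fraction = (1 − cos 312.8°)/2 = (1 − 0.680)/2 ≈ 0.160, so 16%.

16%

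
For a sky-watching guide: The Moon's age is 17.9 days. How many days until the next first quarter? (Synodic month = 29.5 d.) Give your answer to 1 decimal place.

19.0 days

First quarter is 0.25 of the way through the cycle: age 0.25 × 29.5 = 7.375 d.
This lunation's first quarter (7.375 d) has passed, so add one period: 36.875 − 17.9 = 18.975 days.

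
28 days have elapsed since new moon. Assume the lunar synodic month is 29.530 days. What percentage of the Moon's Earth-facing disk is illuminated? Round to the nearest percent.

Elongation θ = 360° × 28/29.530 ≈ 341.3°.
With cos θ = 0.947, the lit fraction is (1 − 0.947)/2 ≈ 0.026, so 3%.

3%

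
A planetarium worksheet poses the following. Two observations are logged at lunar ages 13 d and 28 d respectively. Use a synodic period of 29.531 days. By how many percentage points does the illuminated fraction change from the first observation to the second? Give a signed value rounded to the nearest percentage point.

-94 pp

First observation: θ = 360°·13/29.531 = 158.5°, so f = 0.965.
Second observation: θ = 341.3°, f = 0.026.
Δf = 0.026 − 0.965 = -0.939, i.e. -94 pp.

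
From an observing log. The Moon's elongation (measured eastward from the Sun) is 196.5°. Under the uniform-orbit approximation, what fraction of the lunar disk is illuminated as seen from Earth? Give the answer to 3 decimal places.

0.979

cos 196.5° = (-0.959), so f = (1 − (-0.959))/2 = 0.979.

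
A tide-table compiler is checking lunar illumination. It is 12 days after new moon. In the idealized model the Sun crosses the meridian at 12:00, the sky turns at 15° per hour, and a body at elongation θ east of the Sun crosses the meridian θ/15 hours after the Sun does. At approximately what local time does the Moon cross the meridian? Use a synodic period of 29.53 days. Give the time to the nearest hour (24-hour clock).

Elongation θ = 360° × 12/29.53 ≈ 146.3°.
Delay after the Sun = 146.3° / (15°/h) ≈ 9.75 h.
12:00 + 9.75 h ≈ 21:45 → 22:00 to the nearest hour.

22:00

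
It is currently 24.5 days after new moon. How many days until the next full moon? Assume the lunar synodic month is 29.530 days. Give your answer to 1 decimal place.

Full moon occurs at elongation 180°, i.e. at age 29.530 × 180/360 = 14.765 d.
Already past this cycle's full moon; the next is at 14.765 + 29.530 = 44.295 d, so 44.295 − 24.5 = 19.795 days.

19.8 days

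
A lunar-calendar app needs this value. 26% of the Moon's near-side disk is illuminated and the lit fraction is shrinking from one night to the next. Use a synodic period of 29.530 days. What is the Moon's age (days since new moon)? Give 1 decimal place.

24.5 days

From f = (1 − cos θ)/2: cos θ = 1 − 2×0.26 = 0.480; arccos → 61.3°.
Waning ⇒ past full, so θ = 360° − 61.3° = 298.7°.
Age = 29.530 × 298.7°/360° ≈ 24.50 days.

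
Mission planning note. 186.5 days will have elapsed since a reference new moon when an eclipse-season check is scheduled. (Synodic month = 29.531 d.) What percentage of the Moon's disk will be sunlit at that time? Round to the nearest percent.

70%

186.5 d spans 6 complete synodic months (6 × 29.531 = 177.19 d) plus 9.31 d.
The Moon has covered 9.31/29.531 of its cycle, so θ ≈ 360° × 9.31/29.531 = 113.5°.
Illuminated fraction = (1 − cos 113.5°)/2 = (1 − (-0.399))/2 ≈ 0.700, so 70%.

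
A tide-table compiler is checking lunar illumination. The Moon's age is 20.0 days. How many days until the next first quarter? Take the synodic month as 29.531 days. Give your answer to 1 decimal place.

First quarter occurs at elongation 90°, i.e. at age 29.531 × 90/360 = 7.383 d.
Already past this cycle's first quarter; the next is at 7.383 + 29.531 = 36.914 d, so 36.914 − 20.0 = 16.914 days.

16.9 days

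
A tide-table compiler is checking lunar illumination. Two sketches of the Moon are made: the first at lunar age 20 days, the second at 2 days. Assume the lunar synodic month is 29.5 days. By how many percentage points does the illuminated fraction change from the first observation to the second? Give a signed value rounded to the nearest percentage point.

-67 pp

First observation: θ = 360°·20/29.5 = 244.1°, so f = 0.719.
Second observation: θ = 24.4°, f = 0.045.
Δf = 0.045 − 0.719 = -0.674, i.e. -67 pp.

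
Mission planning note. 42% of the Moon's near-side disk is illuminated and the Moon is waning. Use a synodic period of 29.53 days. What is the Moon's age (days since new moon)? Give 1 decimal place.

cos θ = 1 − 2f = 0.160, giving a principal value of 80.8°.
Since the Moon is past full (waning), take the reflex angle: θ = 360° − 80.8° = 279.2°.
That fraction of the synodic month is 279.2/360 × 29.53 d ≈ 22.90 d.

22.9 days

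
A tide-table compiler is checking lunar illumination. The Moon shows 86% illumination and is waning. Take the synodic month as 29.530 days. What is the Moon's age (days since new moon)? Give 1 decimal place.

From f = (1 − cos θ)/2: cos θ = 1 − 2×0.86 = -0.720; arccos → 136.1°.
Waning ⇒ past full, so θ = 360° − 136.1° = 223.9°.
Age = 29.530 × 223.9°/360° ≈ 18.37 days.

18.4 days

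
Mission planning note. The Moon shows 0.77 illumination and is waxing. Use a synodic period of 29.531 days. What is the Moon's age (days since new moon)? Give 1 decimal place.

cos θ = 1 − 2f = -0.540, giving a principal value of 122.7°.
The Moon is waxing (0°–180°), so θ = 122.7° directly.
At 360°/29.531 d per day, 122.7° corresponds to 10.06 days.

10.1 days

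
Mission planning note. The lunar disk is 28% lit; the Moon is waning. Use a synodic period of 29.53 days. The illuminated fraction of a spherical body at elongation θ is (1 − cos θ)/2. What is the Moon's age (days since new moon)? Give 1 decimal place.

Invert f = (1 − cos θ)/2 to get cos θ = 1 − 2(0.28) = 0.440, hence θ₀ = arccos 0.440 = 63.9°.
A waning Moon lies in 180°–360°, so θ = 360° − 63.9° = 296.1°.
That fraction of the synodic month is 296.1/360 × 29.53 d ≈ 24.29 d.

24.3 days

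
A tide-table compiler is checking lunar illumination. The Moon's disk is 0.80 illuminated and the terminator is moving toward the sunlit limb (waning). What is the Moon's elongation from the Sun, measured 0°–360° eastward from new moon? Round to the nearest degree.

233°

cos θ = 1 − 2f = -0.600, giving a principal value of 126.9°.
A waning Moon lies in 180°–360°, so θ = 360° − 126.9° = 233.1°.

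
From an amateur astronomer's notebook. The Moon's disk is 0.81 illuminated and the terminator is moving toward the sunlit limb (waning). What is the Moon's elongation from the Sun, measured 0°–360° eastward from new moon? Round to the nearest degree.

232°

From f = (1 − cos θ)/2: cos θ = 1 − 2×0.81 = -0.620; arccos → 128.3°.
Since the Moon is past full (waning), take the reflex angle: θ = 360° − 128.3° = 231.7°.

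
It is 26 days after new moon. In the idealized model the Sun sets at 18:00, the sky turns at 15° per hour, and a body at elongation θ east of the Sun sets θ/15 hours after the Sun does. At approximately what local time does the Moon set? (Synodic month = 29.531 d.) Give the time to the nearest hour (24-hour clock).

15:00

Elongation θ = 360° × 26/29.531 ≈ 317.0°.
At 15° of sky rotation per hour, 317.0° corresponds to a 21.13 h lag.
18:00 + 21.13 h ≈ 15:08 → 15:00 to the nearest hour.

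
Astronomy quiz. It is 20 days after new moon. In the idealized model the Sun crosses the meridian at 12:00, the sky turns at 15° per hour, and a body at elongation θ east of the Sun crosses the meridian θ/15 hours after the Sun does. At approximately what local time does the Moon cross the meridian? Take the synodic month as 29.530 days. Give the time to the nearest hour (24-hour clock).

04:00

The Moon has covered 20/29.530 of its cycle, so θ ≈ 360° × 20/29.530 = 243.8°.
At 15° of sky rotation per hour, 243.8° corresponds to a 16.25 h lag.
12:00 + 16.25 h ≈ 04:15 → 04:00 to the nearest hour.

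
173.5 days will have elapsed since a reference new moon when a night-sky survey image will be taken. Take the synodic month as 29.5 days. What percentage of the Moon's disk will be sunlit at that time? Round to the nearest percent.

173.5/29.5 = 5.881 lunations, so 5 complete cycles and 26.00 d into the next.
The Moon has covered 26.00/29.5 of its cycle, so θ ≈ 360° × 26.00/29.5 = 317.3°.
Illuminated fraction = (1 − cos 317.3°)/2 = (1 − 0.735)/2 ≈ 0.133, so 13%.

13%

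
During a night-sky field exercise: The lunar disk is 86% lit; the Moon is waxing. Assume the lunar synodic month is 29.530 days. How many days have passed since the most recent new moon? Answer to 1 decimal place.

cos θ = 1 − 2f = -0.720, giving a principal value of 136.1°.
Waxing ⇒ before full, so θ = 136.1°.
Age = 29.530 × 136.1°/360° ≈ 11.16 days.

11.2 days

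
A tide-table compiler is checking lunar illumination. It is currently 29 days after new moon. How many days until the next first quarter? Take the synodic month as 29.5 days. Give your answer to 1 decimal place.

First quarter is 0.25 of the way through the cycle: age 0.25 × 29.5 = 7.375 d.
This lunation's first quarter (7.375 d) has passed, so add one period: 36.875 − 29 = 7.875 days.

7.9 days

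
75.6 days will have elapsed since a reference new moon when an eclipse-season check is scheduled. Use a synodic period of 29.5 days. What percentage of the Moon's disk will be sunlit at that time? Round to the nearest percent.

Reduce mod P: 75.6 − 2×29.5 = 16.60 d into the current lunation.
Phase angle: θ = 360°·(16.60 d)/(29.5 d) = 202.6°.
With cos θ = (-0.923), the lit fraction is (1 − (-0.923))/2 ≈ 0.962, so 96%.

96%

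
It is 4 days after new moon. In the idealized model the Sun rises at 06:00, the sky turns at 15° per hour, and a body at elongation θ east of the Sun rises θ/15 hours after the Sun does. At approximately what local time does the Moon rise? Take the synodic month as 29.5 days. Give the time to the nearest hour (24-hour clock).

The Moon has covered 4/29.5 of its cycle, so θ ≈ 360° × 4/29.5 = 48.8°.
Delay after the Sun = 48.8° / (15°/h) ≈ 3.25 h.
06:00 + 3.25 h ≈ 09:15 → 09:00 to the nearest hour.

09:00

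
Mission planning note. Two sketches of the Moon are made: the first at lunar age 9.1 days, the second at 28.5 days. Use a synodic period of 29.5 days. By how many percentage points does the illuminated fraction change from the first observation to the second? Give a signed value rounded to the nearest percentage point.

-67 pp

θ₁ = 360° × 9.1/29.5 = 111.1°, f₁ = (1 − cos θ₁)/2 = 0.680.
θ₂ = 360° × 28.5/29.5 = 347.8°, f₂ = (1 − cos θ₂)/2 = 0.011.
Change = f₂ − f₁ = -0.668 → -67 percentage points.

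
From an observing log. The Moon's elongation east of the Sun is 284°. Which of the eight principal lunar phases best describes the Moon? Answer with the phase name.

last quarter

The last quarter sector spans roughly 248°–292°; 284° falls inside it.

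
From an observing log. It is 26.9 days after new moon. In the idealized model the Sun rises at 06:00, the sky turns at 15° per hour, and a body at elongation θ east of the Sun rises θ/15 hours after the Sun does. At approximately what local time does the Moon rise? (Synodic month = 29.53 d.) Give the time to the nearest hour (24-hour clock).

04:00

The Moon has covered 26.9/29.53 of its cycle, so θ ≈ 360° × 26.9/29.53 = 327.9°.
Delay after the Sun = 327.9° / (15°/h) ≈ 21.86 h.
06:00 + 21.86 h ≈ 03:52 → 04:00 to the nearest hour.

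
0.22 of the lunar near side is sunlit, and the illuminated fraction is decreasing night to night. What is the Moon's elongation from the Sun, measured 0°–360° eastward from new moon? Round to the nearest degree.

cos θ = 1 − 2f = 0.560, giving a principal value of 55.9°.
Waning ⇒ past full, so θ = 360° − 55.9° = 304.1°.

304°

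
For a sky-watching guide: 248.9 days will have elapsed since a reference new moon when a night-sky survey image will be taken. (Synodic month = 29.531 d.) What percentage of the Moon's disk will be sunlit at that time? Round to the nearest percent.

95%

248.9/29.531 = 8.428 lunations, so 8 complete cycles and 12.65 d into the next.
The Moon has covered 12.65/29.531 of its cycle, so θ ≈ 360° × 12.65/29.531 = 154.2°.
Illuminated fraction = (1 − cos 154.2°)/2 = (1 − (-0.901))/2 ≈ 0.950, so 95%.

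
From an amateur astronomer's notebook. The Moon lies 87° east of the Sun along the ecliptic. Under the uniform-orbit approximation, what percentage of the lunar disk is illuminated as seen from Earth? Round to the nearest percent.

Half-versine of 87°: (1 − 0.052)/2 = 0.474, i.e. 47%.

47%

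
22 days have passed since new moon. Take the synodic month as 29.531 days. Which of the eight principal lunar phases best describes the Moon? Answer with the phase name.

θ ≈ 360° × 22/29.531 = 268°, which falls in the last quarter sector.

last quarter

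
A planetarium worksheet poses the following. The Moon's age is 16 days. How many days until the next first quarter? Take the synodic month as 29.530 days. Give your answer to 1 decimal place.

20.9 days

First quarter is 0.25 of the way through the cycle: age 0.25 × 29.530 = 7.383 d.
This lunation's first quarter (7.383 d) has passed, so add one period: 36.913 − 16 = 20.913 days.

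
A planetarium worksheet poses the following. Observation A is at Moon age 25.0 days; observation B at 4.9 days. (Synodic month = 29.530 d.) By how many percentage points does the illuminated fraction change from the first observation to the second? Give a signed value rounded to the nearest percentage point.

θ₁ = 360° × 25.0/29.530 = 304.8°, f₁ = (1 − cos θ₁)/2 = 0.215.
θ₂ = 360° × 4.9/29.530 = 59.7°, f₂ = (1 − cos θ₂)/2 = 0.248.
Change = f₂ − f₁ = +0.033 → +3 percentage points.

+3 pp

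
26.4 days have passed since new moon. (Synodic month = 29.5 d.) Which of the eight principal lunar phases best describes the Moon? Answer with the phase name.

θ ≈ 360° × 26.4/29.5 = 322°, which falls in the waning crescent sector.

waning crescent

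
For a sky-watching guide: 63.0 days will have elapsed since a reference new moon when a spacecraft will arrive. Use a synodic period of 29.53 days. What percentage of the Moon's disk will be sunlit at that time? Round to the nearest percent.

17%

63.0/29.53 = 2.133 lunations, so 2 complete cycles and 3.94 d into the next.
Phase angle: θ = 360°·(3.94 d)/(29.53 d) = 48.0°.
With cos θ = 0.669, the lit fraction is (1 − 0.669)/2 ≈ 0.166, so 17%.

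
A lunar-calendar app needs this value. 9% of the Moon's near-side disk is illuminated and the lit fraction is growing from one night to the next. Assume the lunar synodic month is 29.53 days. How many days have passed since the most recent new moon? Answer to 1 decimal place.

2.9 days

cos θ = 1 − 2f = 0.820, giving a principal value of 34.9°.
The Moon is waxing (0°–180°), so θ = 34.9° directly.
Age = 29.53 × 34.9°/360° ≈ 2.86 days.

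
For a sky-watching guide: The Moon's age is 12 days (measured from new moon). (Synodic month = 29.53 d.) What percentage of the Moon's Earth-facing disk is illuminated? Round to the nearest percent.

Elongation θ = 360° × 12/29.53 ≈ 146.3°.
cos 146.3° = (-0.832), so f = (1 − (-0.832))/2 = 0.916, so 92%.

92%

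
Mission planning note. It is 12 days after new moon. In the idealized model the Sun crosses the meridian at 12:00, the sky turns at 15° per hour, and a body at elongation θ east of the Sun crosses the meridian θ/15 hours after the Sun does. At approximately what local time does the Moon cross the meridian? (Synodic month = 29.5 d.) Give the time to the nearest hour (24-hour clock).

Phase angle: θ = 360°·(12 d)/(29.5 d) = 146.4°.
Delay after the Sun = 146.4° / (15°/h) ≈ 9.76 h.
12:00 + 9.76 h ≈ 21:46 → 22:00 to the nearest hour.

22:00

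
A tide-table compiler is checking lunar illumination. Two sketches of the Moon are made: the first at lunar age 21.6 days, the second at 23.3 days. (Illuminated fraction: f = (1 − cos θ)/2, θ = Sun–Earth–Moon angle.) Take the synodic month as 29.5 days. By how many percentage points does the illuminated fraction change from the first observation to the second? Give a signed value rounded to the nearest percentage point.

θ₁ = 360° × 21.6/29.5 = 263.6°, f₁ = (1 − cos θ₁)/2 = 0.556.
θ₂ = 360° × 23.3/29.5 = 284.3°, f₂ = (1 − cos θ₂)/2 = 0.376.
Change = f₂ − f₁ = -0.180 → -18 percentage points.

-18 percentage points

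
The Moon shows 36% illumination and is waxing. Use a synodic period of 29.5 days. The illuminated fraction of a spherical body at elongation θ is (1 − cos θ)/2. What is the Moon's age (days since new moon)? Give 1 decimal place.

Invert f = (1 − cos θ)/2 to get cos θ = 1 − 2(0.36) = 0.280, hence θ₀ = arccos 0.280 = 73.7°.
Waxing ⇒ before full, so θ = 73.7°.
At 360°/29.5 d per day, 73.7° corresponds to 6.04 days.

6.0 days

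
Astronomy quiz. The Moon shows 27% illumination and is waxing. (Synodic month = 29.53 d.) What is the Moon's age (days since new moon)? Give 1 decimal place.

Invert f = (1 − cos θ)/2 to get cos θ = 1 − 2(0.27) = 0.460, hence θ₀ = arccos 0.460 = 62.6°.
The Moon is waxing (0°–180°), so θ = 62.6° directly.
At 360°/29.53 d per day, 62.6° corresponds to 5.14 days.

5.1 days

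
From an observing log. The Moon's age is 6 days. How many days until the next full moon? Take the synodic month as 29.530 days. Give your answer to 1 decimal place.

Full moon is 0.5 of the way through the cycle: age 0.5 × 29.530 = 14.765 d.
So 8.765 days remain (14.765 − 6).

8.8 days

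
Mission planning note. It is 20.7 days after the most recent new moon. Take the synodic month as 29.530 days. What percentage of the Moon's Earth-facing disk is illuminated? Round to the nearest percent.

Phase angle: θ = 360°·(20.7 d)/(29.530 d) = 252.4°.
Illuminated fraction = (1 − cos 252.4°)/2 = (1 − (-0.303))/2 ≈ 0.652, so 65%.

65%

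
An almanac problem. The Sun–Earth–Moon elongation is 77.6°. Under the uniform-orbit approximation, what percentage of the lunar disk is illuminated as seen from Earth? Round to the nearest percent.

Half-versine of 77.6°: (1 − 0.215)/2 = 0.393, i.e. 39%.

39%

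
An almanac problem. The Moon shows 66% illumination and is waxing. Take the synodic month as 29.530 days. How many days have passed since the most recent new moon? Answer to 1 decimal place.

From f = (1 − cos θ)/2: cos θ = 1 − 2×0.66 = -0.320; arccos → 108.7°.
Waxing ⇒ before full, so θ = 108.7°.
Age = 29.530 × 108.7°/360° ≈ 8.91 days.

8.9 days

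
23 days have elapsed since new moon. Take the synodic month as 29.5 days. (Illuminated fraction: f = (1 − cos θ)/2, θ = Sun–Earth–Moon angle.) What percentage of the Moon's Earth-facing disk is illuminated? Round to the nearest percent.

41%

Elongation θ = 360° × 23/29.5 ≈ 280.7°.
Illuminated fraction = (1 − cos 280.7°)/2 = (1 − 0.185)/2 ≈ 0.407, so 41%.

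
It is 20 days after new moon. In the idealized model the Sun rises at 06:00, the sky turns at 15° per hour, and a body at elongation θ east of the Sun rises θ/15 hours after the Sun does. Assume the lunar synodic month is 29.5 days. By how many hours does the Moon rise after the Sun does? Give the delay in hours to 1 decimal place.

16.3 h

The Moon has covered 20/29.5 of its cycle, so θ ≈ 360° × 20/29.5 = 244.1°.
At 15° of sky rotation per hour, 244.1° corresponds to a 16.27 h lag.
So the Moon rises 16.27 h after the Sun.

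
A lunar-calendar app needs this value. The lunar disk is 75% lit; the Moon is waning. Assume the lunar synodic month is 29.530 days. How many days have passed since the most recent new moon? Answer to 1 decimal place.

19.7 days

Invert f = (1 − cos θ)/2 to get cos θ = 1 − 2(0.75) = -0.500, hence θ₀ = arccos -0.500 = 120.0°.
A waning Moon lies in 180°–360°, so θ = 360° − 120.0° = 240.0°.
That fraction of the synodic month is 240.0/360 × 29.530 d ≈ 19.69 d.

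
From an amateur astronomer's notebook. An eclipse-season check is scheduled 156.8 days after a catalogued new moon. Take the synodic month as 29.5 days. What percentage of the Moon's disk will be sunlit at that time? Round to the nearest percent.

70%

156.8 d spans 5 complete synodic months (5 × 29.5 = 147.50 d) plus 9.30 d.
Phase angle: θ = 360°·(9.30 d)/(29.5 d) = 113.5°.
With cos θ = (-0.399), the lit fraction is (1 − (-0.399))/2 ≈ 0.699, so 70%.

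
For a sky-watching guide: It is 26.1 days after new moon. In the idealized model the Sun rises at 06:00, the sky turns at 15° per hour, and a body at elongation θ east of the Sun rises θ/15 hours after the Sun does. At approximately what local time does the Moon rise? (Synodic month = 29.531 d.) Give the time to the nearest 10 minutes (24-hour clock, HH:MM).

03:10

Elongation θ = 360° × 26.1/29.531 ≈ 318.2°.
At 15° of sky rotation per hour, 318.2° corresponds to a 21.21 h lag.
06:00 + 21.212 h ≈ 03:13 → 03:10 to the nearest ten minutes.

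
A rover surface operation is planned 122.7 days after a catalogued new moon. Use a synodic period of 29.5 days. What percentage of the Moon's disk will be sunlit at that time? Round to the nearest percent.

122.7/29.5 = 4.159 lunations, so 4 complete cycles and 4.70 d into the next.
Elongation θ = 360° × 4.70/29.5 ≈ 57.4°.
Illuminated fraction = (1 − cos 57.4°)/2 = (1 − 0.539)/2 ≈ 0.230, so 23%.

23%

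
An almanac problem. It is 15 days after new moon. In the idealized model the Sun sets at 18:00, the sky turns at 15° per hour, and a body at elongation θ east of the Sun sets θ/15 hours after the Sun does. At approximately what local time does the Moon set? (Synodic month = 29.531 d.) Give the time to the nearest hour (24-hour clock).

Elongation θ = 360° × 15/29.531 ≈ 182.9°.
At 15° of sky rotation per hour, 182.9° corresponds to a 12.19 h lag.
18:00 + 12.19 h ≈ 06:11 → 06:00 to the nearest hour.

06:00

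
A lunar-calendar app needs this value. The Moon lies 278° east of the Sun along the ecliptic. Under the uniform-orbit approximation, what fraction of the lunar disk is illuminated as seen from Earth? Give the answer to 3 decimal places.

cos 278° = 0.139, so f = (1 − 0.139)/2 = 0.430.

0.430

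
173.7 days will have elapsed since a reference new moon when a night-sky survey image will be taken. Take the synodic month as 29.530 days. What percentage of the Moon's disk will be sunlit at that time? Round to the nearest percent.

173.7 d spans 5 complete synodic months (5 × 29.530 = 147.65 d) plus 26.05 d.
Phase angle: θ = 360°·(26.05 d)/(29.530 d) = 317.6°.
Illuminated fraction = (1 − cos 317.6°)/2 = (1 − 0.738)/2 ≈ 0.131, so 13%.

13%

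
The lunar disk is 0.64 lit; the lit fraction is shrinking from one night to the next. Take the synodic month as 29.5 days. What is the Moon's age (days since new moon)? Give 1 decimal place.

20.8 days

From f = (1 − cos θ)/2: cos θ = 1 − 2×0.64 = -0.280; arccos → 106.3°.
Waning ⇒ past full, so θ = 360° − 106.3° = 253.7°.
At 360°/29.5 d per day, 253.7° corresponds to 20.79 days.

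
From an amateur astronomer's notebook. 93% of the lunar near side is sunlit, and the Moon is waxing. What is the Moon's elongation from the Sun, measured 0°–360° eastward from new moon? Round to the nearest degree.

Invert f = (1 − cos θ)/2 to get cos θ = 1 − 2(0.93) = -0.860, hence θ₀ = arccos -0.860 = 149.3°.
The Moon is waxing (0°–180°), so θ = 149.3° directly.

149°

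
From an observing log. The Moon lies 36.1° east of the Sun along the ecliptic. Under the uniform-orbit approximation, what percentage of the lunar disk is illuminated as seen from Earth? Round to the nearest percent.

f = (1 − cos 36.1°)/2 = (1 − 0.808)/2 ≈ 0.096, i.e. 10%.

10%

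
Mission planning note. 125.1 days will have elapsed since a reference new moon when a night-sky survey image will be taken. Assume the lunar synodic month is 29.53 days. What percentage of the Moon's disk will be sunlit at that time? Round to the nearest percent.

Reduce mod P: 125.1 − 4×29.53 = 6.98 d into the current lunation.
The Moon has covered 6.98/29.53 of its cycle, so θ ≈ 360° × 6.98/29.53 = 85.1°.
cos 85.1° = 0.086, so f = (1 − 0.086)/2 = 0.457, so 46%.

46%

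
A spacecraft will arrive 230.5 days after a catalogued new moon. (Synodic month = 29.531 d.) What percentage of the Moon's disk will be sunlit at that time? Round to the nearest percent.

33%

230.5/29.531 = 7.805 lunations, so 7 complete cycles and 23.78 d into the next.
Phase angle: θ = 360°·(23.78 d)/(29.531 d) = 289.9°.
Illuminated fraction = (1 − cos 289.9°)/2 = (1 − 0.341)/2 ≈ 0.330, so 33%.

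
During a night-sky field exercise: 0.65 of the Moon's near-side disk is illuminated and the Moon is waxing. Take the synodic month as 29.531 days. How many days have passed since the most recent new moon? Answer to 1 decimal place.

From f = (1 − cos θ)/2: cos θ = 1 − 2×0.65 = -0.300; arccos → 107.5°.
Waxing ⇒ before full, so θ = 107.5°.
That fraction of the synodic month is 107.5/360 × 29.531 d ≈ 8.81 d.

8.8 days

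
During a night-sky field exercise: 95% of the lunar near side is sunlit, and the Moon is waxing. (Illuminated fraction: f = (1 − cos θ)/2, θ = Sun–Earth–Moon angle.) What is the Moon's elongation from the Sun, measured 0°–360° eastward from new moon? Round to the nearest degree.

154°

cos θ = 1 − 2f = -0.900, giving a principal value of 154.2°.
The Moon is waxing (0°–180°), so θ = 154.2° directly.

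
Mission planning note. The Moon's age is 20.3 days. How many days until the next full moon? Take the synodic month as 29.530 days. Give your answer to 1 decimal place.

24.0 days

Full moon occurs at elongation 180°, i.e. at age 29.530 × 180/360 = 14.765 d.
This lunation's full moon (14.765 d) has passed, so add one period: 44.295 − 20.3 = 23.995 days.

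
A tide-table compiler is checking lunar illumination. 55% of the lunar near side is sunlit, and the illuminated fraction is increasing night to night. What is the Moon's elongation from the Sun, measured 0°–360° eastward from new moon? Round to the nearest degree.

cos θ = 1 − 2f = -0.100, giving a principal value of 95.7°.
The Moon is waxing (0°–180°), so θ = 95.7° directly.

96°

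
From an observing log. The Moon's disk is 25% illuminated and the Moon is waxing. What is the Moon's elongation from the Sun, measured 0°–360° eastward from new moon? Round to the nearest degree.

60°

Invert f = (1 − cos θ)/2 to get cos θ = 1 − 2(0.25) = 0.500, hence θ₀ = arccos 0.500 = 60.0°.
The Moon is waxing (0°–180°), so θ = 60.0° directly.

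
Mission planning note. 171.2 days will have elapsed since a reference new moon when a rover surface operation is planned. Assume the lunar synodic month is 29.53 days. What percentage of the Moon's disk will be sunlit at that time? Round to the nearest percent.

171.2/29.53 = 5.797 lunations, so 5 complete cycles and 23.55 d into the next.
The Moon has covered 23.55/29.53 of its cycle, so θ ≈ 360° × 23.55/29.53 = 287.1°.
cos 287.1° = 0.294, so f = (1 − 0.294)/2 = 0.353, so 35%.

35%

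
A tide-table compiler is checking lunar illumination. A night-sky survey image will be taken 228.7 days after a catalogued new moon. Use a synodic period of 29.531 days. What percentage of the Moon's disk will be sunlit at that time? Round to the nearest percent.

52%

Reduce mod P: 228.7 − 7×29.531 = 21.98 d into the current lunation.
Elongation θ = 360° × 21.98/29.531 ≈ 268.0°.
Illuminated fraction = (1 − cos 268.0°)/2 = (1 − (-0.035))/2 ≈ 0.518, so 52%.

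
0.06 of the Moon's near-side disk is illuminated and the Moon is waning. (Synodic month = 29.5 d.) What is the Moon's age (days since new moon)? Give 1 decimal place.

27.2 days

From f = (1 − cos θ)/2: cos θ = 1 − 2×0.06 = 0.880; arccos → 28.4°.
Since the Moon is past full (waning), take the reflex angle: θ = 360° − 28.4° = 331.6°.
That fraction of the synodic month is 331.6/360 × 29.5 d ≈ 27.18 d.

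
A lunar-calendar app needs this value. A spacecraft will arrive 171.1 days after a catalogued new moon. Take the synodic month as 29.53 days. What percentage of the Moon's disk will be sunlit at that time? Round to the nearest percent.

Reduce mod P: 171.1 − 5×29.53 = 23.45 d into the current lunation.
The Moon has covered 23.45/29.53 of its cycle, so θ ≈ 360° × 23.45/29.53 = 285.9°.
With cos θ = 0.274, the lit fraction is (1 − 0.274)/2 ≈ 0.363, so 36%.

36%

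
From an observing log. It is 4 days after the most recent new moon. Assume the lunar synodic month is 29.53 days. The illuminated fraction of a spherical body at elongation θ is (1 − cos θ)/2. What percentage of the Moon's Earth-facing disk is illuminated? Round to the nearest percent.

17%

Elongation θ = 360° × 4/29.53 ≈ 48.8°.
With cos θ = 0.659, the lit fraction is (1 − 0.659)/2 ≈ 0.170, so 17%.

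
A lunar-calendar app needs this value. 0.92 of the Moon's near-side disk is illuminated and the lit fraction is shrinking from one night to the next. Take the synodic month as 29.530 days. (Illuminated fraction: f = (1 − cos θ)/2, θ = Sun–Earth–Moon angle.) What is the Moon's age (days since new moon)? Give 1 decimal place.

Invert f = (1 − cos θ)/2 to get cos θ = 1 − 2(0.92) = -0.840, hence θ₀ = arccos -0.840 = 147.1°.
Since the Moon is past full (waning), take the reflex angle: θ = 360° − 147.1° = 212.9°.
At 360°/29.530 d per day, 212.9° corresponds to 17.46 days.

17.5 days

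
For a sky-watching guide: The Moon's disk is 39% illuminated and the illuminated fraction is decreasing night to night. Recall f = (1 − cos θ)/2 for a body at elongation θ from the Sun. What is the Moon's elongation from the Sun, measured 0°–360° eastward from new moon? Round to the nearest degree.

From f = (1 − cos θ)/2: cos θ = 1 − 2×0.39 = 0.220; arccos → 77.3°.
Waning ⇒ past full, so θ = 360° − 77.3° = 282.7°.

283°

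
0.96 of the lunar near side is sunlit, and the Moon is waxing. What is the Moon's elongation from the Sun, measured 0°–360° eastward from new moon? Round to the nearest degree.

Invert f = (1 − cos θ)/2 to get cos θ = 1 − 2(0.96) = -0.920, hence θ₀ = arccos -0.920 = 156.9°.
The Moon is waxing (0°–180°), so θ = 156.9° directly.

157°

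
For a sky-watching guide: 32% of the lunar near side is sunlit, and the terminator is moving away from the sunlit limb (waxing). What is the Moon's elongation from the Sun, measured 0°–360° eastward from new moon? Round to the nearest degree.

69°

From f = (1 − cos θ)/2: cos θ = 1 − 2×0.32 = 0.360; arccos → 68.9°.
Waxing ⇒ before full, so θ = 68.9°.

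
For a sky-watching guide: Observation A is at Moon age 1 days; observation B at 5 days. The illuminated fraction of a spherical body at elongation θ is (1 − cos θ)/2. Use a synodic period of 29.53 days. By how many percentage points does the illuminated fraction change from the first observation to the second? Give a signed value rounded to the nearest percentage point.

First observation: θ = 360°·1/29.53 = 12.2°, so f = 0.011.
Second observation: θ = 61.0°, f = 0.257.
Δf = 0.257 − 0.011 = +0.246, i.e. +25 pp.

+25 pp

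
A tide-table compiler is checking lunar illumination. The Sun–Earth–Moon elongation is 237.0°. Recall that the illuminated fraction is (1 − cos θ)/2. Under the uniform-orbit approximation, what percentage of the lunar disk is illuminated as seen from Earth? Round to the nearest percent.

77%

f = (1 − cos 237.0°)/2 = (1 − (-0.545))/2 ≈ 0.772, i.e. 77%.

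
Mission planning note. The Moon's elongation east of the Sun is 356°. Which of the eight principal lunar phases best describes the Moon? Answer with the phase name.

356° lies in the new moon sector of the 8-phase cycle.

new moon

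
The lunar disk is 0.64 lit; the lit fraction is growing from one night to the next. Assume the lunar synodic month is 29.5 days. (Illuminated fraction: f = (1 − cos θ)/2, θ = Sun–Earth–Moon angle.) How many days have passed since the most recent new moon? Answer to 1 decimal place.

From f = (1 − cos θ)/2: cos θ = 1 − 2×0.64 = -0.280; arccos → 106.3°.
The Moon is waxing (0°–180°), so θ = 106.3° directly.
That fraction of the synodic month is 106.3/360 × 29.5 d ≈ 8.71 d.

8.7 days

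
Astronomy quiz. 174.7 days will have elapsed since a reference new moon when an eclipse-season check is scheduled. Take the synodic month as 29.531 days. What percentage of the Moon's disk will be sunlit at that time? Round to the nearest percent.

7%

174.7 d spans 5 complete synodic months (5 × 29.531 = 147.66 d) plus 27.04 d.
The Moon has covered 27.04/29.531 of its cycle, so θ ≈ 360° × 27.04/29.531 = 329.7°.
cos 329.7° = 0.863, so f = (1 − 0.863)/2 = 0.068, so 7%.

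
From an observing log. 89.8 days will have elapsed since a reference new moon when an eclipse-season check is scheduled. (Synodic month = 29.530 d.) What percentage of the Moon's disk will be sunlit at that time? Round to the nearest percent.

2%

Reduce mod P: 89.8 − 3×29.530 = 1.21 d into the current lunation.
The Moon has covered 1.21/29.530 of its cycle, so θ ≈ 360° × 1.21/29.530 = 14.8°.
cos 14.8° = 0.967, so f = (1 − 0.967)/2 = 0.016, so 2%.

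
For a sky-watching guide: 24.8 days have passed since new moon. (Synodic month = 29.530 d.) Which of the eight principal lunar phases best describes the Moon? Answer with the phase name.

θ ≈ 360° × 24.8/29.530 = 302°, which falls in the waning crescent sector.

waning crescent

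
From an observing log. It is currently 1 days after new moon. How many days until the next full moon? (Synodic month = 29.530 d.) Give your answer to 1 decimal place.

Full moon occurs at elongation 180°, i.e. at age 29.530 × 180/360 = 14.765 d.
So 13.765 days remain (14.765 − 1).

13.8 days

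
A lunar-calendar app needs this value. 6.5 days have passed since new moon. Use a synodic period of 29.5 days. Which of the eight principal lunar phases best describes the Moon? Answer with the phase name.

first quarter

θ ≈ 360° × 6.5/29.5 = 79°, which falls in the first quarter sector.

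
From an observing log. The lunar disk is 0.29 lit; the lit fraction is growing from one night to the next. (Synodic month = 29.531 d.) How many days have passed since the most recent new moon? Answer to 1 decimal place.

5.3 days

From f = (1 − cos θ)/2: cos θ = 1 − 2×0.29 = 0.420; arccos → 65.2°.
Waxing ⇒ before full, so θ = 65.2°.
Age = 29.531 × 65.2°/360° ≈ 5.35 days.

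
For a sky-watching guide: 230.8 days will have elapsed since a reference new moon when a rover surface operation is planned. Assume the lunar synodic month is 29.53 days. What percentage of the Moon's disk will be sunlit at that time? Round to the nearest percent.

30%

230.8 d spans 7 complete synodic months (7 × 29.53 = 206.71 d) plus 24.09 d.
Phase angle: θ = 360°·(24.09 d)/(29.53 d) = 293.7°.
cos 293.7° = 0.402, so f = (1 − 0.402)/2 = 0.299, so 30%.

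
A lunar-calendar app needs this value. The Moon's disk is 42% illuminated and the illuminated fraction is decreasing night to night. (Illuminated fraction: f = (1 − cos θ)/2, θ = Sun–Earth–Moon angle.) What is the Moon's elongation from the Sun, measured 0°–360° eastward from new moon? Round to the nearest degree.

Invert f = (1 − cos θ)/2 to get cos θ = 1 − 2(0.42) = 0.160, hence θ₀ = arccos 0.160 = 80.8°.
A waning Moon lies in 180°–360°, so θ = 360° − 80.8° = 279.2°.

279°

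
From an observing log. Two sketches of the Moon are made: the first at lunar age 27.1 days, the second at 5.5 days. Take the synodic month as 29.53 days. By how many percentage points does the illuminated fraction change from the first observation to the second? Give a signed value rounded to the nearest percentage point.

+24 percentage points

First observation: θ = 360°·27.1/29.53 = 330.4°, so f = 0.065.
Second observation: θ = 67.1°, f = 0.305.
Δf = 0.305 − 0.065 = +0.240, i.e. +24 pp.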